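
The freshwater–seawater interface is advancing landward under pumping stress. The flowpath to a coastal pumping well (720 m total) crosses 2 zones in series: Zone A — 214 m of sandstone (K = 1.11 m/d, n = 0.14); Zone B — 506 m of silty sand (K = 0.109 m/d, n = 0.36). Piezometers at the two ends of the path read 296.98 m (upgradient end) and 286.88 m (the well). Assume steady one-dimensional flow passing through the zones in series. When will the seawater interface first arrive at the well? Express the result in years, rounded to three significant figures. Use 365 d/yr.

Total head drop ΔH = 296.98 − 286.88 = 10.10 m
Steady 1-D flow in series ⇒ the Darcy flux q is identical in every zone and the zone head losses add (resistances L/K in series).
Σ(L/K) = 214/1.11 + 506/0.109 = 192.8 + 4642 = 4835 d
q = ΔH / Σ(L/K) = 10.10 / 4835 = 0.002089 m/d (same in every zone)
Zone A: v = q/n = 0.002089/0.14 = 0.01492 m/d → t_A = 214/0.01492 = 14340 d
Zone B: v = q/n = 0.002089/0.36 = 0.005803 m/d → t_B = 506/0.005803 = 87200 d
Total t = 14340 + 87200 = 101500 d
   = 101500 / 365 = 278 yr

278 years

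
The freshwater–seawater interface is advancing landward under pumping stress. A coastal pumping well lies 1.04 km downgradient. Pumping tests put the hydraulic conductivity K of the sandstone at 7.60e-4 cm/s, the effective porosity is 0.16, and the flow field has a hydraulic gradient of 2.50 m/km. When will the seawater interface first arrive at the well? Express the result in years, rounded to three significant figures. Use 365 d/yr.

278 years

K = 7.60e-4 cm/s × 864 = 0.6566 m/d
q = Ki = 0.6566 × 0.0025 = 0.001642 m/d
Seepage velocity v = q / n = 0.001642 / 0.16 = 0.01026 m/d
L = 1.04 km = 1040 m
t = L / v = 1040 / 0.01026 = 101400 d
   = 101400 / 365 = 278 yr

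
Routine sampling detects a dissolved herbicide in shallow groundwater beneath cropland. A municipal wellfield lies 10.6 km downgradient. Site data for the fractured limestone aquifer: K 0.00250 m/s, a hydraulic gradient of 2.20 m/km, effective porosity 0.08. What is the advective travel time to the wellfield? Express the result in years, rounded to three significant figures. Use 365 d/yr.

4.89 years

K = 0.00250 m/s × 86400 s/d = 216.0 m/d
Darcy flux q = K·i = 216.0 × 0.0022 = 0.4752 m/d
v_s = q/n_e = 0.4752/0.08 = 5.940 m/d
L = 10.6 km = 10600 m
t = L / v = 10600 / 5.940 = 1785 d
   = 1785 / 365 = 4.89 yr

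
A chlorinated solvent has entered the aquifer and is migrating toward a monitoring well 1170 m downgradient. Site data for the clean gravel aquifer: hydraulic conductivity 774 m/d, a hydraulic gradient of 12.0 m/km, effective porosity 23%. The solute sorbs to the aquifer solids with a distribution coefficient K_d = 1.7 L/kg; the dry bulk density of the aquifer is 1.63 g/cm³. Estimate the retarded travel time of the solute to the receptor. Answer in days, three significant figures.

Darcy flux q = K·i = 774 × 0.012 = 9.288 m/d
v = Ki/n = 774·0.012/0.23 = 40.38 m/d
Retardation R = 1 + ρ_b·K_d/n = 1 + 1.63×1.7/0.23 = 13.05
Contaminant velocity v_c = v/R = 40.38/13.05 = 3.095 m/d
t = L/v_c = 1170/3.095 = 378.0 d

378 days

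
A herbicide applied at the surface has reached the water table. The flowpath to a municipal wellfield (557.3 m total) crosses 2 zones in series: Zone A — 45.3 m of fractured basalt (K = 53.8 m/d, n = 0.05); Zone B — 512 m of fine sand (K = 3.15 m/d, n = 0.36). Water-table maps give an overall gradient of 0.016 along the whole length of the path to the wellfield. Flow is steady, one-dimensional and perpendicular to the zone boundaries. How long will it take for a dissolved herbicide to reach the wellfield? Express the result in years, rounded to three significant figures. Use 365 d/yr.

9.37 years

For zones in series the flux q is common to all zones; the equivalent conductivity is the harmonic (thickness-weighted) mean, K_eq = L_total / Σ(L_j/K_j).
Σ(L/K) = 45.3/53.8 + 512/3.15 = 0.8420 + 162.5 = 163.4 d
K_eq = L_total / Σ(L/K) = 557.3 / 163.4 = 3.411 m/d
q = K_eq · i = 3.411 × 0.016 = 0.05458 m/d (same in every zone)
Zone A: v = q/n = 0.05458/0.05 = 1.092 m/d → t_A = 45.3/1.092 = 41.50 d
Zone B: v = q/n = 0.05458/0.36 = 0.1516 m/d → t_B = 512/0.1516 = 3377 d
Total t = 41.50 + 3377 = 3419 d
   = 3419 / 365 = 9.37 yr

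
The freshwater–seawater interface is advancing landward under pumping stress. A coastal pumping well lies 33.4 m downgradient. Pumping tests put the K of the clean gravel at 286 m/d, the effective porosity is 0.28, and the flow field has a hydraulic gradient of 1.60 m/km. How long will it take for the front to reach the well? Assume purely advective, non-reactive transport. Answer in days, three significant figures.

Specific discharge q = 286 × 0.0016 = 0.4576 m/d
v = Ki/n = 286·0.0016/0.28 = 1.634 m/d
t = L / v = 33.4 / 1.634 = 20.44 d

20.4 days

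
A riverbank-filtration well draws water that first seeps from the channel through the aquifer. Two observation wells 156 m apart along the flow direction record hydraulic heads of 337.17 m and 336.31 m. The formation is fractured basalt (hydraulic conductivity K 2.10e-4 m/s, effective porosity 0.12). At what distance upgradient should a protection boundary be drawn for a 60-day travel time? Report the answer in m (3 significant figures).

50.0 m

Hydraulic gradient i = (337.17 − 336.31) / 156 = 0.86 / 156 = 0.005513
K = 2.10e-4 m/s × 86400 s/d = 18.14 m/d
Specific discharge q = 18.14 × 0.005513 = 0.1000 m/d
v = Ki/n = 18.14·0.005513/0.12 = 0.8335 m/d
L = v × T = 0.8335 × 60 = 50.01 m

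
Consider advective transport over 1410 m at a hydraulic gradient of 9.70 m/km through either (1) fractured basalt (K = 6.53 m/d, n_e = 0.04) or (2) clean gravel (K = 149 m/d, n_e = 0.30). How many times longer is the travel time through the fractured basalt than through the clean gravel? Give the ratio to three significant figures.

3.04

Unit 1 (fractured basalt): v = 6.53×0.0097/0.04 = 1.584 m/d, t = 1410/1.584 = 890.4 d
Unit 2 (clean gravel): v = 149×0.0097/0.30 = 4.818 m/d, t = 1410/4.818 = 292.7 d
t(fractured basalt) / t(clean gravel) = 890.4/292.7 = 3.04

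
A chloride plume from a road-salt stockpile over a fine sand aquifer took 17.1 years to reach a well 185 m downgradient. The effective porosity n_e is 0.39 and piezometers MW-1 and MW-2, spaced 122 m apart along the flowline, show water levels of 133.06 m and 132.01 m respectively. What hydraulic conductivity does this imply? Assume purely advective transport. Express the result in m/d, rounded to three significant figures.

Hydraulic gradient i = (133.06 − 132.01) / 122 = 1.05 / 122 = 0.008607
t = 17.1 years = 6242 d
v = L / t = 185 / 6242 = 0.02964 m/d
K = v · n / i = 0.02964 × 0.39 / 0.008607 = 1.34 m/d

1.34 m/d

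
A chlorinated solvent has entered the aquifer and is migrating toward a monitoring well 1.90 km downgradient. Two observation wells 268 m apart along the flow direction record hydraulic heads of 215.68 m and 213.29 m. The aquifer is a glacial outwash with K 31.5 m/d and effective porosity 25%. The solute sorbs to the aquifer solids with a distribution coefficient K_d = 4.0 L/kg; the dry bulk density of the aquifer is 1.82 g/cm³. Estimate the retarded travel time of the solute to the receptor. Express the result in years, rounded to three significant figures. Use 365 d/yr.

140 years

Hydraulic gradient i = (215.68 − 213.29) / 268 = 2.39 / 268 = 0.008918
Specific discharge q = 31.5 × 0.008918 = 0.2809 m/d
Seepage velocity v = q / n = 0.2809 / 0.25 = 1.124 m/d
Retardation R = 1 + ρ_b·K_d/n = 1 + 1.82×4.0/0.25 = 30.12
Contaminant velocity v_c = v/R = 1.124/30.12 = 0.03731 m/d
L = 1.90 km = 1900 m
t = L/v_c = 1900/0.03731 = 50930 d
   = 50930/365 = 140 yr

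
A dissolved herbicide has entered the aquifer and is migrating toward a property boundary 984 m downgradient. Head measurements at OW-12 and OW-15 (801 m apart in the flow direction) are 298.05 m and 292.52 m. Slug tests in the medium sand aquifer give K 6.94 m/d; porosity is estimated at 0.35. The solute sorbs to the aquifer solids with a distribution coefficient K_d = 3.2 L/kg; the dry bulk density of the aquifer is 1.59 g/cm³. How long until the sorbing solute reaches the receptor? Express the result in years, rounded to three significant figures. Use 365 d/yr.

Hydraulic gradient i = (298.05 − 292.52) / 801 = 5.53 / 801 = 0.006904
q = Ki = 6.94 × 0.006904 = 0.04791 m/d
v = Ki/n = 6.94·0.006904/0.35 = 0.1369 m/d
Retardation R = 1 + ρ_b·K_d/n = 1 + 1.59×3.2/0.35 = 15.54
Contaminant velocity v_c = v/R = 0.1369/15.54 = 0.008811 m/d
t = L/v_c = 984/0.008811 = 111700 d
   = 111700/365 = 306 yr

306 years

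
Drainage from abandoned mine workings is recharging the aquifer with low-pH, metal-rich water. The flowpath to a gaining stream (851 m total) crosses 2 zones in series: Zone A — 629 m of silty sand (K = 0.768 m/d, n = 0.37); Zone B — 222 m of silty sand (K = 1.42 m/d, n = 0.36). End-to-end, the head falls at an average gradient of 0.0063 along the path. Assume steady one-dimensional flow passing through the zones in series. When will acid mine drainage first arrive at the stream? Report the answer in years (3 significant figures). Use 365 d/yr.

Steady 1-D flow in series ⇒ the Darcy flux q is identical in every zone and the zone head losses add (resistances L/K in series).
Σ(L/K) = 629/0.768 + 222/1.42 = 819.0 + 156.3 = 975.3 d
K_eq = L_total / Σ(L/K) = 851 / 975.3 = 0.8725 m/d
q = K_eq · i = 0.8725 × 0.0063 = 0.005497 m/d (same in every zone)
Zone A: v = q/n = 0.005497/0.37 = 0.01486 m/d → t_A = 629/0.01486 = 42340 d
Zone B: v = q/n = 0.005497/0.36 = 0.01527 m/d → t_B = 222/0.01527 = 14540 d
Total t = 42340 + 14540 = 56880 d
   = 56880 / 365 = 156 yr

156 years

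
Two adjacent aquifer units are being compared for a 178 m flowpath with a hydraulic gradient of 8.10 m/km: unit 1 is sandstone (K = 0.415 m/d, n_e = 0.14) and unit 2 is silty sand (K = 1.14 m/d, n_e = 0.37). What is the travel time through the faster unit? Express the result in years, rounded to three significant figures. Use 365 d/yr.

19.5 years

Unit 1 (sandstone): v = 0.415×0.0081/0.14 = 0.02401 m/d, t = 178/0.02401 = 7413 d
Unit 2 (silty sand): v = 1.14×0.0081/0.37 = 0.02496 m/d, t = 178/0.02496 = 7132 d
Faster: 7132 d / 365 = 19.5 yr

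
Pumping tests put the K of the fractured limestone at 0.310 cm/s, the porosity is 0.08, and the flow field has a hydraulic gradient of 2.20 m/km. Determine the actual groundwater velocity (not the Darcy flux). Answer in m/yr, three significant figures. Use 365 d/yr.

2690 m/yr

K = 0.310 cm/s × 864 = 267.8 m/d
Darcy flux q = K·i = 267.8 × 0.0022 = 0.5892 m/d
v_s = q/n_e = 0.5892/0.08 = 7.366 m/d
   = 7.366 × 365 = 2690 m/yr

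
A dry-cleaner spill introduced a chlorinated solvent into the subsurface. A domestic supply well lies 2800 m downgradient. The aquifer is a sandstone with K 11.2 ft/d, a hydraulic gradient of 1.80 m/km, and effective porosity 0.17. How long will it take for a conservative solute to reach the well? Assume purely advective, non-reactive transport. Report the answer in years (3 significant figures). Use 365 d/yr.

K = 11.2 ft/d × 0.3048 = 3.414 m/d
q = Ki = 3.414 × 0.0018 = 0.006145 m/d
Average linear velocity = 0.006145 / 0.17 = 0.03615 m/d
t = L / v = 2800 / 0.03615 = 77460 d
   = 77460 / 365 = 212 yr

212 years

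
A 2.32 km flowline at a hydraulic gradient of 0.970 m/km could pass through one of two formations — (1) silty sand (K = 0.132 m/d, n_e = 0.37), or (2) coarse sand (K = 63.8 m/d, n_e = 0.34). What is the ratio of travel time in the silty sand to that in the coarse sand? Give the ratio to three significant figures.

526

Unit 1 (silty sand): v = 0.132×9.7e-4/0.37 = 3.461e-4 m/d, t = 2320/3.461e-4 = 6.704e6 d
Unit 2 (coarse sand): v = 63.8×9.7e-4/0.34 = 0.1820 m/d, t = 2320/0.1820 = 12750 d
t(silty sand) / t(coarse sand) = 6.704e6/12750 = 526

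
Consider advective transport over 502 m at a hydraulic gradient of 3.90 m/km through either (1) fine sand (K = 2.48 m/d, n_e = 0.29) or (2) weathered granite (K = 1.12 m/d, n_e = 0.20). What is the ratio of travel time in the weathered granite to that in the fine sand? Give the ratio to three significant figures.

Unit 1 (fine sand): v = 2.48×0.0039/0.29 = 0.03335 m/d, t = 502/0.03335 = 15050 d
Unit 2 (weathered granite): v = 1.12×0.0039/0.20 = 0.02184 m/d, t = 502/0.02184 = 22990 d
t(weathered granite) / t(fine sand) = 22990/15050 = 1.53

1.53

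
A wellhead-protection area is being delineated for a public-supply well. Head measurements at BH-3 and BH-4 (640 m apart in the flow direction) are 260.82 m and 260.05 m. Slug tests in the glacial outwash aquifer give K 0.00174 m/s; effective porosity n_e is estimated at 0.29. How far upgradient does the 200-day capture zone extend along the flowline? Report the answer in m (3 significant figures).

Hydraulic gradient i = (260.82 − 260.05) / 640 = 0.77 / 640 = 0.001203
K = 0.00174 m/s × 86400 s/d = 150.3 m/d
Specific discharge q = 150.3 × 0.001203 = 0.1809 m/d
v_s = q/n_e = 0.1809/0.29 = 0.6237 m/d
L = v × T = 0.6237 × 200 = 124.7 m

125 m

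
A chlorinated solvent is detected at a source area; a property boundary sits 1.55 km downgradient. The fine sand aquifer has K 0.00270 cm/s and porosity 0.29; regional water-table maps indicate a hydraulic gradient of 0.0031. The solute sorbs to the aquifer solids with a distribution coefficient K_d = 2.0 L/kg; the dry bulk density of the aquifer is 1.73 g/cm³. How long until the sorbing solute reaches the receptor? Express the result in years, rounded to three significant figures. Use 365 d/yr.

2200 years

K = 0.00270 cm/s × 864 = 2.333 m/d
Darcy flux q = K·i = 2.333 × 0.0031 = 0.007232 m/d
Seepage velocity v = q / n = 0.007232 / 0.29 = 0.02494 m/d
Retardation R = 1 + ρ_b·K_d/n = 1 + 1.73×2.0/0.29 = 12.93
Contaminant velocity v_c = v/R = 0.02494/12.93 = 0.001928 m/d
L = 1.55 km = 1550 m
t = L/v_c = 1550/0.001928 = 803800 d
   = 803800/365 = 2200 yr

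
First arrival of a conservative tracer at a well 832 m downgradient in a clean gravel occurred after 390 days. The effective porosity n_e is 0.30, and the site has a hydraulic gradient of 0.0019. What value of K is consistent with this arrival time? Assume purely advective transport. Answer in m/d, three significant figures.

337 m/d

v = L / t = 832 / 390 = 2.133 m/d
K = v · n / i = 2.133 × 0.30 / 0.0019 = 337 m/d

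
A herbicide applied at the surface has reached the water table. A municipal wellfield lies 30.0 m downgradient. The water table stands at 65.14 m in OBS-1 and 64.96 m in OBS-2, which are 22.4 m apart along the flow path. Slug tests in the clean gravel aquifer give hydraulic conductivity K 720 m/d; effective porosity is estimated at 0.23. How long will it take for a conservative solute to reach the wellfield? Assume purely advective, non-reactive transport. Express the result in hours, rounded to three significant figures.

28.6 hours

Hydraulic gradient i = (65.14 − 64.96) / 22.4 = 0.18 / 22.4 = 0.008036
Darcy flux q = K·i = 720 × 0.008036 = 5.786 m/d
Seepage velocity v = q / n = 5.786 / 0.23 = 25.16 m/d
t = L / v = 30.0 / 25.16 = 1.193 d
   = 1.193 × 24 = 28.6 h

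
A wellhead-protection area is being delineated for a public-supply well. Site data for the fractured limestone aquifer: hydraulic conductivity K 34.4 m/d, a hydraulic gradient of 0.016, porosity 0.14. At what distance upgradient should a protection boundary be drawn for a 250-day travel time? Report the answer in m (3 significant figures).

983 m

Darcy flux q = K·i = 34.4 × 0.016 = 0.5504 m/d
v_s = q/n_e = 0.5504/0.14 = 3.931 m/d
L = v × T = 3.931 × 250 = 982.9 m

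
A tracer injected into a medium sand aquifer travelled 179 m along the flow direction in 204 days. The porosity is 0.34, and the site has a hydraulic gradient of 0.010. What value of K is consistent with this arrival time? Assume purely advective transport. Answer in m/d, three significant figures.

v = L / t = 179 / 204 = 0.8775 m/d
K = v · n / i = 0.8775 × 0.34 / 0.010 = 29.8 m/d

29.8 m/d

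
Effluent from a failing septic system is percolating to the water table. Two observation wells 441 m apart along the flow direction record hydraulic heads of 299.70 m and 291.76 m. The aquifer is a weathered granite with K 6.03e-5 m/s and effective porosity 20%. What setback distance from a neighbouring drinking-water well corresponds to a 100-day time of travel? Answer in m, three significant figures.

46.9 m

Hydraulic gradient i = (299.70 − 291.76) / 441 = 7.94 / 441 = 0.01800
K = 6.03e-5 m/s × 86400 s/d = 5.210 m/d
Specific discharge q = 5.210 × 0.01800 = 0.09380 m/d
Seepage velocity v = q / n = 0.09380 / 0.20 = 0.4690 m/d
L = v × T = 0.4690 × 100 = 46.90 m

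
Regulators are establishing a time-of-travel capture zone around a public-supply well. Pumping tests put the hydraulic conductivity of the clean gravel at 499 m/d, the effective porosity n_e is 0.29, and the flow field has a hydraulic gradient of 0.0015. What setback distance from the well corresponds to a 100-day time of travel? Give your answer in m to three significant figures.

Darcy flux q = K·i = 499 × 0.0015 = 0.7485 m/d
v = Ki/n = 499·0.0015/0.29 = 2.581 m/d
L = v × T = 2.581 × 100 = 258.1 m

258 m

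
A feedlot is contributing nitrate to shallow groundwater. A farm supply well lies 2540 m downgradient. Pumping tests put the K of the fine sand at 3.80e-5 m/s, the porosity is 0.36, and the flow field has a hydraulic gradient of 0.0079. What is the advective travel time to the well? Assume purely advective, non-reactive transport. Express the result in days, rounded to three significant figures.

K = 3.80e-5 m/s × 86400 s/d = 3.283 m/d
Darcy flux q = K·i = 3.283 × 0.0079 = 0.02594 m/d
Seepage velocity v = q / n = 0.02594 / 0.36 = 0.07205 m/d
t = L / v = 2540 / 0.07205 = 35250 d

35300 days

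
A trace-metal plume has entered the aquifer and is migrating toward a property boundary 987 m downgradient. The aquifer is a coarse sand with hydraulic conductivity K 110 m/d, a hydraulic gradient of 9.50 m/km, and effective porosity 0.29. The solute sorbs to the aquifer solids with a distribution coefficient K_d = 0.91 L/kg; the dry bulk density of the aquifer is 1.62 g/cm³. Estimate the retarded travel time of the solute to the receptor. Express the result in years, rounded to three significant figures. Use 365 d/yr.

4.57 years

q = Ki = 110 × 0.0095 = 1.045 m/d
v_s = q/n_e = 1.045/0.29 = 3.603 m/d
Retardation R = 1 + ρ_b·K_d/n = 1 + 1.62×0.91/0.29 = 6.083
Contaminant velocity v_c = v/R = 3.603/6.083 = 0.5923 m/d
t = L/v_c = 987/0.5923 = 1666 d
   = 1666/365 = 4.57 yr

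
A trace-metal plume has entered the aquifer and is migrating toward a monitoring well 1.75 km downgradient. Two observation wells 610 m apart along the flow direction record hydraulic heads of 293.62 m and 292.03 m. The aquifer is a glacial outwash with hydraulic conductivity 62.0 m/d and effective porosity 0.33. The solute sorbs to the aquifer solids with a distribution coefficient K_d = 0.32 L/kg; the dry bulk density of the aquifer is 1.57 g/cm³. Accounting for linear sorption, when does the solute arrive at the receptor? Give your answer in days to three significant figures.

Hydraulic gradient i = (293.62 − 292.03) / 610 = 1.59 / 610 = 0.002607
q = Ki = 62.0 × 0.002607 = 0.1616 m/d
v_s = q/n_e = 0.1616/0.33 = 0.4897 m/d
Retardation R = 1 + ρ_b·K_d/n = 1 + 1.57×0.32/0.33 = 2.522
Contaminant velocity v_c = v/R = 0.4897/2.522 = 0.1941 m/d
L = 1.75 km = 1750 m
t = L/v_c = 1750/0.1941 = 9014 d

9010 days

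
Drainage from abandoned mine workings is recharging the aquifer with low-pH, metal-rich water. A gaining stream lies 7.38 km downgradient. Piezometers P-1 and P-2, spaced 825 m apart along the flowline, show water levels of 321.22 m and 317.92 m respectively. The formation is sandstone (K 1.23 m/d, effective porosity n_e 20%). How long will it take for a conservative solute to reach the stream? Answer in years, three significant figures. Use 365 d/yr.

822 years

Hydraulic gradient i = (321.22 − 317.92) / 825 = 3.30 / 825 = 0.004000
q = Ki = 1.23 × 0.004000 = 0.004920 m/d
Seepage velocity v = q / n = 0.004920 / 0.20 = 0.02460 m/d
L = 7.38 km = 7380 m
t = L / v = 7380 / 0.02460 = 300000 d
   = 300000 / 365 = 822 yr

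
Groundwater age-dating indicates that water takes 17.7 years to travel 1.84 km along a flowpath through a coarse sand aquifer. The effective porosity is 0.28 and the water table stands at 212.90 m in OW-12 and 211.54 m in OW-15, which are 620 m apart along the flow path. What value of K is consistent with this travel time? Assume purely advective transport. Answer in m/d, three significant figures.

36.4 m/d

Hydraulic gradient i = (212.90 − 211.54) / 620 = 1.36 / 620 = 0.002194
t = 17.7 years = 6461 d
L = 1.84 km = 1840 m
v = L / t = 1840 / 6461 = 0.2848 m/d
K = v · n / i = 0.2848 × 0.28 / 0.002194 = 36.4 m/d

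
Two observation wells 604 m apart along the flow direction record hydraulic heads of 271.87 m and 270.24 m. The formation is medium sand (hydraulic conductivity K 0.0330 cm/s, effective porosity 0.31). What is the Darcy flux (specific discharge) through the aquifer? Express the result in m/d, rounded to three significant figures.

0.0769 m/d

Hydraulic gradient i = (271.87 − 270.24) / 604 = 1.63 / 604 = 0.002699
K = 0.0330 cm/s × 864 = 28.51 m/d
q = Ki = 28.51 × 0.002699 = 0.07694 m/d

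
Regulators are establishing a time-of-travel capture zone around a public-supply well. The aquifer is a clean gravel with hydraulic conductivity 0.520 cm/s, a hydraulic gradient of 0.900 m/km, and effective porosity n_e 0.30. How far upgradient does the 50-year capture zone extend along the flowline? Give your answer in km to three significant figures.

24.6 km

K = 0.520 cm/s × 864 = 449.3 m/d
q = Ki = 449.3 × 9.0e-4 = 0.4044 m/d
Seepage velocity v = q / n = 0.4044 / 0.30 = 1.348 m/d
T = 50 yr × 365 = 18250 d
L = v × T = 1.348 × 18250 = 24600 m
   = 24.6 km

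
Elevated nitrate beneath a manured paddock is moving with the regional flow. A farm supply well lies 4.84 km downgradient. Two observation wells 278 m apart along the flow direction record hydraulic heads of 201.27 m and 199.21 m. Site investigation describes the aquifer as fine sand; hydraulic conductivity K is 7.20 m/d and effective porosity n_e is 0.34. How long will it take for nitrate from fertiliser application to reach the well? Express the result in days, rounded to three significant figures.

30800 days

Hydraulic gradient i = (201.27 − 199.21) / 278 = 2.06 / 278 = 0.007410
Darcy flux q = K·i = 7.20 × 0.007410 = 0.05335 m/d
Average linear velocity = 0.05335 / 0.34 = 0.1569 m/d
L = 4.84 km = 4840 m
t = L / v = 4840 / 0.1569 = 30840 d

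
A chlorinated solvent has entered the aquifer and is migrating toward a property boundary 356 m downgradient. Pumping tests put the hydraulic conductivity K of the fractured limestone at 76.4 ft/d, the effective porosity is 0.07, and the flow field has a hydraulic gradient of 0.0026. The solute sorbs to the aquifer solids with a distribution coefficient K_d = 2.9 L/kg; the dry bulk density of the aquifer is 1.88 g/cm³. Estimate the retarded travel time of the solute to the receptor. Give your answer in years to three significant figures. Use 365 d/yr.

K = 76.4 ft/d × 0.3048 = 23.29 m/d
Specific discharge q = 23.29 × 0.0026 = 0.06055 m/d
v_s = q/n_e = 0.06055/0.07 = 0.8649 m/d
Retardation R = 1 + ρ_b·K_d/n = 1 + 1.88×2.9/0.07 = 78.89
Contaminant velocity v_c = v/R = 0.8649/78.89 = 0.01096 m/d
t = L/v_c = 356/0.01096 = 32470 d
   = 32470/365 = 89.0 yr

89.0 years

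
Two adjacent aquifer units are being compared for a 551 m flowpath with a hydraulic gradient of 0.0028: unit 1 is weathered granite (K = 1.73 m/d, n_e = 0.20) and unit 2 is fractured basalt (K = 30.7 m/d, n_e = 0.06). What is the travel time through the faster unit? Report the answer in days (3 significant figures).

385 days

Unit 1 (weathered granite): v = 1.73×0.0028/0.20 = 0.02422 m/d, t = 551/0.02422 = 22750 d
Unit 2 (fractured basalt): v = 30.7×0.0028/0.06 = 1.433 m/d, t = 551/1.433 = 384.6 d
Faster unit: t = 385 d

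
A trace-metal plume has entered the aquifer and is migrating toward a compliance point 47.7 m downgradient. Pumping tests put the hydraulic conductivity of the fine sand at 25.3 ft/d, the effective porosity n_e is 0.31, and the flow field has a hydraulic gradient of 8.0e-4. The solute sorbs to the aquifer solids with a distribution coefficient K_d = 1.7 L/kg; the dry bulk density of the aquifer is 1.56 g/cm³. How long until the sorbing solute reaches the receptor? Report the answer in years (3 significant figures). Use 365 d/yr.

K = 25.3 ft/d × 0.3048 = 7.711 m/d
Specific discharge q = 7.711 × 8.0e-4 = 0.006169 m/d
Average linear velocity = 0.006169 / 0.31 = 0.01990 m/d
Retardation R = 1 + ρ_b·K_d/n = 1 + 1.56×1.7/0.31 = 9.555
Contaminant velocity v_c = v/R = 0.01990/9.555 = 0.002083 m/d
t = L/v_c = 47.7/0.002083 = 22900 d
   = 22900/365 = 62.7 yr

62.7 years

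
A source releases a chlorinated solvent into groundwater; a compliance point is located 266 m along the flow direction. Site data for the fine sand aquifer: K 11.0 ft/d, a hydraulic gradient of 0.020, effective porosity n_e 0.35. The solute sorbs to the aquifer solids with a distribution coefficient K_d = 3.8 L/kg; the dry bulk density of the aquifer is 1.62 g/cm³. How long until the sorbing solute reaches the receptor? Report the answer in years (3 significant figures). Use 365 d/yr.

70.7 years

K = 11.0 ft/d × 0.3048 = 3.353 m/d
q = Ki = 3.353 × 0.020 = 0.06706 m/d
v = Ki/n = 3.353·0.020/0.35 = 0.1916 m/d
Retardation R = 1 + ρ_b·K_d/n = 1 + 1.62×3.8/0.35 = 18.59
Contaminant velocity v_c = v/R = 0.1916/18.59 = 0.01031 m/d
t = L/v_c = 266/0.01031 = 25810 d
   = 25810/365 = 70.7 yr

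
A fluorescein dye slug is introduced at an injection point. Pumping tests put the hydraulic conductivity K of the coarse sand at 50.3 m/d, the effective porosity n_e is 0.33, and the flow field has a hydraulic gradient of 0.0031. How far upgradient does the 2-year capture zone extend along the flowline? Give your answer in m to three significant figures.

Specific discharge q = 50.3 × 0.0031 = 0.1559 m/d
Average linear velocity = 0.1559 / 0.33 = 0.4725 m/d
T = 2 yr × 365 = 730 d
L = v × T = 0.4725 × 730 = 344.9 m

345 m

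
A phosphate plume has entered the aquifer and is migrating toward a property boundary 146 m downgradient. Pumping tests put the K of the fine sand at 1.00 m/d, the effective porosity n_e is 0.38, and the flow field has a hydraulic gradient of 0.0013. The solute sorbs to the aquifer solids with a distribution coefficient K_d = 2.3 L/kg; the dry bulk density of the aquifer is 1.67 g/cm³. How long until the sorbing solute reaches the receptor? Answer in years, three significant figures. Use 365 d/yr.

1300 years

Specific discharge q = 1.00 × 0.0013 = 0.001300 m/d
v_s = q/n_e = 0.001300/0.38 = 0.003421 m/d
Retardation R = 1 + ρ_b·K_d/n = 1 + 1.67×2.3/0.38 = 11.11
Contaminant velocity v_c = v/R = 0.003421/11.11 = 3.080e-4 m/d
t = L/v_c = 146/3.080e-4 = 474100 d
   = 474100/365 = 1300 yr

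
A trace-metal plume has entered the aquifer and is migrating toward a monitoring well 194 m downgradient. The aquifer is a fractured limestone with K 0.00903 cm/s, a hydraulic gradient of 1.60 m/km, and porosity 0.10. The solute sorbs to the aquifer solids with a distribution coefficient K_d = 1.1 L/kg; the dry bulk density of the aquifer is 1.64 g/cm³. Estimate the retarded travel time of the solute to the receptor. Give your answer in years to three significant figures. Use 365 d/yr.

81.1 years

K = 0.00903 cm/s × 864 = 7.802 m/d
Specific discharge q = 7.802 × 0.0016 = 0.01248 m/d
v = Ki/n = 7.802·0.0016/0.10 = 0.1248 m/d
Retardation R = 1 + ρ_b·K_d/n = 1 + 1.64×1.1/0.10 = 19.04
Contaminant velocity v_c = v/R = 0.1248/19.04 = 0.006556 m/d
t = L/v_c = 194/0.006556 = 29590 d
   = 29590/365 = 81.1 yr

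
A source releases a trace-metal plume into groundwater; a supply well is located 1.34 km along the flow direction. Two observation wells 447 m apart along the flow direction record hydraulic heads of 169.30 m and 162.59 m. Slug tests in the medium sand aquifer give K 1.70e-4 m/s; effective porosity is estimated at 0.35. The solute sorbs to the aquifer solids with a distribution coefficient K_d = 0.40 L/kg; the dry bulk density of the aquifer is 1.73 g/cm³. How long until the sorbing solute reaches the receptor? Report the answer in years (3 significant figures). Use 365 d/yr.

17.4 years

Hydraulic gradient i = (169.30 − 162.59) / 447 = 6.71 / 447 = 0.01501
K = 1.70e-4 m/s × 86400 s/d = 14.69 m/d
Specific discharge q = 14.69 × 0.01501 = 0.2205 m/d
Seepage velocity v = q / n = 0.2205 / 0.35 = 0.6300 m/d
Retardation R = 1 + ρ_b·K_d/n = 1 + 1.73×0.40/0.35 = 2.977
Contaminant velocity v_c = v/R = 0.6300/2.977 = 0.2116 m/d
L = 1.34 km = 1340 m
t = L/v_c = 1340/0.2116 = 6333 d
   = 6333/365 = 17.4 yr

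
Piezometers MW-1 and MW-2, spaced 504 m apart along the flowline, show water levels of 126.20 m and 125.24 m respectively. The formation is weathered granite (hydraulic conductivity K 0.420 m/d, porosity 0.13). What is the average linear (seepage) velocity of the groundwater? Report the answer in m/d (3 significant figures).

Hydraulic gradient i = (126.20 − 125.24) / 504 = 0.96 / 504 = 0.001905
Darcy flux q = K·i = 0.420 × 0.001905 = 8.000e-4 m/d
v = Ki/n = 0.420·0.001905/0.13 = 0.006154 m/d

0.00615 m/d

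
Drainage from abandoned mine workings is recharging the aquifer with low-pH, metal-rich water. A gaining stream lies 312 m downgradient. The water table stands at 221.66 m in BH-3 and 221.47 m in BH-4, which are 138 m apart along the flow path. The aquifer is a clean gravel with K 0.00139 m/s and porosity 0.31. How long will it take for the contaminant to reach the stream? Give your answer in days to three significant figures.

585 days

Hydraulic gradient i = (221.66 − 221.47) / 138 = 0.19 / 138 = 0.001377
K = 0.00139 m/s × 86400 s/d = 120.1 m/d
Specific discharge q = 120.1 × 0.001377 = 0.1653 m/d
v = Ki/n = 120.1·0.001377/0.31 = 0.5334 m/d
t = L / v = 312 / 0.5334 = 584.9 d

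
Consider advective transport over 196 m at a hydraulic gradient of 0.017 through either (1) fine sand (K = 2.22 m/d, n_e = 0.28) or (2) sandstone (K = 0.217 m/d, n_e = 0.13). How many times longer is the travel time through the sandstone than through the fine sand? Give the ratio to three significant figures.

4.75

Unit 1 (fine sand): v = 2.22×0.017/0.28 = 0.1348 m/d, t = 196/0.1348 = 1454 d
Unit 2 (sandstone): v = 0.217×0.017/0.13 = 0.02838 m/d, t = 196/0.02838 = 6907 d
t(sandstone) / t(fine sand) = 6907/1454 = 4.75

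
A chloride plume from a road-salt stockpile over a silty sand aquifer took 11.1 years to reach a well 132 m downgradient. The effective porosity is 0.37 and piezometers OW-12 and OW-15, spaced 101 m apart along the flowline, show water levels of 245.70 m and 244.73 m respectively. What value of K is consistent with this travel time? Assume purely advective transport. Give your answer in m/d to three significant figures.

1.26 m/d

Hydraulic gradient i = (245.70 − 244.73) / 101 = 0.97 / 101 = 0.009604
t = 11.1 years = 4052 d
v = L / t = 132 / 4052 = 0.03258 m/d
K = v · n / i = 0.03258 × 0.37 / 0.009604 = 1.26 m/d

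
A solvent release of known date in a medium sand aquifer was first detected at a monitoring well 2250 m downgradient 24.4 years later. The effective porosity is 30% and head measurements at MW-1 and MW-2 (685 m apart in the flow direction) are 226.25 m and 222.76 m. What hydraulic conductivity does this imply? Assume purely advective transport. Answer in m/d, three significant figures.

14.9 m/d

Hydraulic gradient i = (226.25 − 222.76) / 685 = 3.49 / 685 = 0.005095
t = 24.4 years = 8906 d
v = L / t = 2250 / 8906 = 0.2526 m/d
K = v · n / i = 0.2526 × 0.30 / 0.005095 = 14.9 m/d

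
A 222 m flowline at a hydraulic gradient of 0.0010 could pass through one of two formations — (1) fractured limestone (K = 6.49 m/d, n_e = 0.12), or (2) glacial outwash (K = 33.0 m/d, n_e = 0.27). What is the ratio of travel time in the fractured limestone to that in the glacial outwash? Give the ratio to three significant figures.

2.26

Unit 1 (fractured limestone): v = 6.49×0.0010/0.12 = 0.05408 m/d, t = 222/0.05408 = 4105 d
Unit 2 (glacial outwash): v = 33.0×0.0010/0.27 = 0.1222 m/d, t = 222/0.1222 = 1816 d
t(fractured limestone) / t(glacial outwash) = 4105/1816 = 2.26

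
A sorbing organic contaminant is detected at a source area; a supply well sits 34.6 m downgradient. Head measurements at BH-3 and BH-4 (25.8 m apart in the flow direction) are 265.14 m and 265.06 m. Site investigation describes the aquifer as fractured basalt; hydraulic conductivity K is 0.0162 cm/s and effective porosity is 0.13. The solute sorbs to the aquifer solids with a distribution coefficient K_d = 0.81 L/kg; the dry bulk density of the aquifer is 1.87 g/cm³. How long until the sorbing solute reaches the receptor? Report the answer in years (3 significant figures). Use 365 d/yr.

Hydraulic gradient i = (265.14 − 265.06) / 25.8 = 0.08 / 25.8 = 0.003101
K = 0.0162 cm/s × 864 = 14.00 m/d
q = Ki = 14.00 × 0.003101 = 0.04340 m/d
v_s = q/n_e = 0.04340/0.13 = 0.3339 m/d
Retardation R = 1 + ρ_b·K_d/n = 1 + 1.87×0.81/0.13 = 12.65
Contaminant velocity v_c = v/R = 0.3339/12.65 = 0.02639 m/d
t = L/v_c = 34.6/0.02639 = 1311 d
   = 1311/365 = 3.59 yr

3.59 years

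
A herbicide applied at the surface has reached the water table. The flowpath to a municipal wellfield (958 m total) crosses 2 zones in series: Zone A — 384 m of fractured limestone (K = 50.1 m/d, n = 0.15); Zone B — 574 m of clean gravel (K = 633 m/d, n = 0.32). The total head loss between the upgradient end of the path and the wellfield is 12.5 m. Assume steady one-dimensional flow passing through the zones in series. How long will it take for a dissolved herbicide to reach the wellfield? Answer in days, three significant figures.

165 days

Steady 1-D flow in series ⇒ the Darcy flux q is identical in every zone and the zone head losses add (resistances L/K in series).
Σ(L/K) = 384/50.1 + 574/633 = 7.665 + 0.9068 = 8.571 d
q = ΔH / Σ(L/K) = 12.5 / 8.571 = 1.458 m/d (same in every zone)
Zone A: v = q/n = 1.458/0.15 = 9.722 m/d → t_A = 384/9.722 = 39.50 d
Zone B: v = q/n = 1.458/0.32 = 4.557 m/d → t_B = 574/4.557 = 126.0 d
Total t = 39.50 + 126.0 = 165.4 d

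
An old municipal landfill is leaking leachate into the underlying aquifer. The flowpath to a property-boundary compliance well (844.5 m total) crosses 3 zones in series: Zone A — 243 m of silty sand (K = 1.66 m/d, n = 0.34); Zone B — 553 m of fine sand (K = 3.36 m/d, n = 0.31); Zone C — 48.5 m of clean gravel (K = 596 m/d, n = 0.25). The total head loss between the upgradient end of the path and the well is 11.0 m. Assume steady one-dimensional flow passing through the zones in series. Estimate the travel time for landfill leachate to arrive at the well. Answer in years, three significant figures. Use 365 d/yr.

20.6 years

Steady 1-D flow in series ⇒ the Darcy flux q is identical in every zone and the zone head losses add (resistances L/K in series).
Σ(L/K) = 243/1.66 + 553/3.36 + 48.5/596 = 146.4 + 164.6 + 0.08138 = 311.1 d
q = ΔH / Σ(L/K) = 11.0 / 311.1 = 0.03536 m/d (same in every zone)
Zone A: v = q/n = 0.03536/0.34 = 0.1040 m/d → t_A = 243/0.1040 = 2336 d
Zone B: v = q/n = 0.03536/0.31 = 0.1141 m/d → t_B = 553/0.1141 = 4848 d
Zone C: v = q/n = 0.03536/0.25 = 0.1415 m/d → t_C = 48.5/0.1415 = 342.9 d
Total t = 2336 + 4848 + 342.9 = 7527 d
   = 7527 / 365 = 20.6 yr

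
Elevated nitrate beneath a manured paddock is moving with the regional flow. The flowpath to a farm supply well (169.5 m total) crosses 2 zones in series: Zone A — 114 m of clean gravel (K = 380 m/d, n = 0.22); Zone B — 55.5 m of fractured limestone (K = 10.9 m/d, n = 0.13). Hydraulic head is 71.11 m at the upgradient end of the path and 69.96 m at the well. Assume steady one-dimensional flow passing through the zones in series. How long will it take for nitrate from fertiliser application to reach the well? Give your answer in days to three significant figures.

151 days

Total head drop ΔH = 71.11 − 69.96 = 1.15 m
Continuity: the same q passes through each zone, so ΔH = q·Σ(L_j/K_j) — the zones act as resistances in series.
Σ(L/K) = 114/380 + 55.5/10.9 = 0.3000 + 5.092 = 5.392 d
q = ΔH / Σ(L/K) = 1.15 / 5.392 = 0.2133 m/d (same in every zone)
Zone A: v = q/n = 0.2133/0.22 = 0.9695 m/d → t_A = 114/0.9695 = 117.6 d
Zone B: v = q/n = 0.2133/0.13 = 1.641 m/d → t_B = 55.5/1.641 = 33.83 d
Total t = 117.6 + 33.83 = 151.4 d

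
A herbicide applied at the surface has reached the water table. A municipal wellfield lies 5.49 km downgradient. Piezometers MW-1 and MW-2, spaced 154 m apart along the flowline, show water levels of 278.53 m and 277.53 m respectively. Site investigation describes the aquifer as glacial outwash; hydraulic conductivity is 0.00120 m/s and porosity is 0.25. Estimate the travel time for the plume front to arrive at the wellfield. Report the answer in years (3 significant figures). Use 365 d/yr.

5.59 years

Hydraulic gradient i = (278.53 − 277.53) / 154 = 1.00 / 154 = 0.006494
K = 0.00120 m/s × 86400 s/d = 103.7 m/d
Specific discharge q = 103.7 × 0.006494 = 0.6732 m/d
v_s = q/n_e = 0.6732/0.25 = 2.693 m/d
L = 5.49 km = 5490 m
t = L / v = 5490 / 2.693 = 2039 d
   = 2039 / 365 = 5.59 yr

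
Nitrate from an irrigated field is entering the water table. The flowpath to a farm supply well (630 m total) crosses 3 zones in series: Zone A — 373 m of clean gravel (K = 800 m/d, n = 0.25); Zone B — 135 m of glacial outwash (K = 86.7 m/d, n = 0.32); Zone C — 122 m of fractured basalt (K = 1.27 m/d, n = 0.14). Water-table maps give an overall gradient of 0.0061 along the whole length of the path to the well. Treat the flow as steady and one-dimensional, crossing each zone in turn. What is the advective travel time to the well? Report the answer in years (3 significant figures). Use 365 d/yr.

Steady 1-D flow in series ⇒ the Darcy flux q is identical in every zone and the zone head losses add (resistances L/K in series).
Σ(L/K) = 373/800 + 135/86.7 + 122/1.27 = 0.4663 + 1.557 + 96.06 = 98.09 d
K_eq = L_total / Σ(L/K) = 630 / 98.09 = 6.423 m/d
q = K_eq · i = 6.423 × 0.0061 = 0.03918 m/d (same in every zone)
Zone A: v = q/n = 0.03918/0.25 = 0.1567 m/d → t_A = 373/0.1567 = 2380 d
Zone B: v = q/n = 0.03918/0.32 = 0.1224 m/d → t_B = 135/0.1224 = 1103 d
Zone C: v = q/n = 0.03918/0.14 = 0.2799 m/d → t_C = 122/0.2799 = 435.9 d
Total t = 2380 + 1103 + 435.9 = 3919 d
   = 3919 / 365 = 10.7 yr

10.7 years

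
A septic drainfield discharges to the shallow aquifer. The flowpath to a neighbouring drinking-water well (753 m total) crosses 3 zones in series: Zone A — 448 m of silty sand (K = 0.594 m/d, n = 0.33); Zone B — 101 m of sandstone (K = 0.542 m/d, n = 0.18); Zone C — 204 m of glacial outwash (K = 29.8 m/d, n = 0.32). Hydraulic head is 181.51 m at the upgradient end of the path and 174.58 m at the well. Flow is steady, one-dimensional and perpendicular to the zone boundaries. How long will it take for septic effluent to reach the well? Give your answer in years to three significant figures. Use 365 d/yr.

86.6 years

Total head drop ΔH = 181.51 − 174.58 = 6.93 m
Continuity: the same q passes through each zone, so ΔH = q·Σ(L_j/K_j) — the zones act as resistances in series.
Σ(L/K) = 448/0.594 + 101/0.542 + 204/29.8 = 754.2 + 186.3 + 6.846 = 947.4 d
q = ΔH / Σ(L/K) = 6.93 / 947.4 = 0.007315 m/d (same in every zone)
Zone A: v = q/n = 0.007315/0.33 = 0.02217 m/d → t_A = 448/0.02217 = 20210 d
Zone B: v = q/n = 0.007315/0.18 = 0.04064 m/d → t_B = 101/0.04064 = 2485 d
Zone C: v = q/n = 0.007315/0.32 = 0.02286 m/d → t_C = 204/0.02286 = 8924 d
Total t = 20210 + 2485 + 8924 = 31620 d
   = 31620 / 365 = 86.6 yr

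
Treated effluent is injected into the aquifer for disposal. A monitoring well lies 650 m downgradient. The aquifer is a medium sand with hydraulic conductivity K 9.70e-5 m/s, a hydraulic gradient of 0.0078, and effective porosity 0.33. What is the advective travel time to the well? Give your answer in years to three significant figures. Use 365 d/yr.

K = 9.70e-5 m/s × 86400 s/d = 8.381 m/d
q = Ki = 8.381 × 0.0078 = 0.06537 m/d
Average linear velocity = 0.06537 / 0.33 = 0.1981 m/d
t = L / v = 650 / 0.1981 = 3281 d
   = 3281 / 365 = 8.99 yr

8.99 years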